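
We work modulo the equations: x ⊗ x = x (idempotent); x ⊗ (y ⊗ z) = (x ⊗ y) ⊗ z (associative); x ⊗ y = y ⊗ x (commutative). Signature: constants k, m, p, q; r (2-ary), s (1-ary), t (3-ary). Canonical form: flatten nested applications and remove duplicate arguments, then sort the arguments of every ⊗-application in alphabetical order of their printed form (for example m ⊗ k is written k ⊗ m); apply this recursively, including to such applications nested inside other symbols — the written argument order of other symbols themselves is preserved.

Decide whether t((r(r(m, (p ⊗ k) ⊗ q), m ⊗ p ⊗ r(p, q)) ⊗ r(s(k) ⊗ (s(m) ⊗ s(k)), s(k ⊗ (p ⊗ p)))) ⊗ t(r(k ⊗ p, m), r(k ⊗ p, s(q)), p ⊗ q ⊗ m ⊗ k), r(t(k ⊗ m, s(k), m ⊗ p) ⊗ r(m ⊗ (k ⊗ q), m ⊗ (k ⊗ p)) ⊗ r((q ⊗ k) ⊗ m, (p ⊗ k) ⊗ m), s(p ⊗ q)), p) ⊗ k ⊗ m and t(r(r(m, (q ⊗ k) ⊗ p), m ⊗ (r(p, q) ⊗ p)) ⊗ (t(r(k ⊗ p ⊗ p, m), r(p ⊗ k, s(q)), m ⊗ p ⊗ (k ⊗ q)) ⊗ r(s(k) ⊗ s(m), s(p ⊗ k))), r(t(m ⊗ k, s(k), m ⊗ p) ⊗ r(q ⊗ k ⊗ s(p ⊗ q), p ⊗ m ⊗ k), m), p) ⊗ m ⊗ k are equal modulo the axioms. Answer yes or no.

Answer: no — k ⊗ m ⊗ t(r(r(m, k ⊗ p ⊗ q), m ⊗ p ⊗ r(p, q)) ⊗ r(s(k) ⊗ s(m), s(k ⊗ p)) ⊗ t(r(k ⊗ p, m), r(k ⊗ p, s(q)), k ⊗ m ⊗ p ⊗ q), r(r(k ⊗ m ⊗ q, k ⊗ m ⊗ p) ⊗ t(k ⊗ m, s(k), m ⊗ p), s(p ⊗ q)), p) vs k ⊗ m ⊗ t(r(r(m, k ⊗ p ⊗ q), m ⊗ p ⊗ r(p, q)) ⊗ r(s(k) ⊗ s(m), s(k ⊗ p)) ⊗ t(r(k ⊗ p, m), r(k ⊗ p, s(q)), k ⊗ m ⊗ p ⊗ q), r(r(k ⊗ q ⊗ s(p ⊗ q), k ⊗ m ⊗ p) ⊗ t(k ⊗ m, s(k), m ⊗ p), m), p)

Derivation:
Left:  t((r(r(m, (p ⊗ k) ⊗ q), m ⊗ p ⊗ r(p, q)) ⊗ r(s(k) ⊗ (s(m) ⊗ s(k)), s(k ⊗ (p ⊗ p)))) ⊗ t(r(k ⊗ p, m), r(k ⊗ p, s(q)), p ⊗ q ⊗ m ⊗ k), r(t(k ⊗ m, s(k), m ⊗ p) ⊗ r(m ⊗ (k ⊗ q), m ⊗ (k ⊗ p)) ⊗ r((q ⊗ k) ⊗ m, (p ⊗ k) ⊗ m), s(p ⊗ q)), p) ⊗ k ⊗ m
  Canonicalize subterm:  t((r(r(m, (p ⊗ k) ⊗ q), m ⊗ p ⊗ r(p, q)) ⊗ r(s(k) ⊗ (s(m) ⊗ s(k)), s(k ⊗ (p ⊗ p)))) ⊗ t(r(k ⊗ p, m), r(k ⊗ p, s(q)), p ⊗ q ⊗ m ⊗ k), r(t(k ⊗ m, s(k), m ⊗ p) ⊗ r(m ⊗ (k ⊗ q), m ⊗ (k ⊗ p)) ⊗ r((q ⊗ k) ⊗ m, (p ⊗ k) ⊗ m), s(p ⊗ q)), p)  →  t(r(r(m, k ⊗ p ⊗ q), m ⊗ p ⊗ r(p, q)) ⊗ r(s(k) ⊗ s(m), s(k ⊗ p)) ⊗ t(r(k ⊗ p, m), r(k ⊗ p, s(q)), k ⊗ m ⊗ p ⊗ q), r(r(k ⊗ m ⊗ q, k ⊗ m ⊗ p) ⊗ t(k ⊗ m, s(k), m ⊗ p), s(p ⊗ q)), p)
  Sort arguments:  k ⊗ m ⊗ t(r(r(m, k ⊗ p ⊗ q), m ⊗ p ⊗ r(p, q)) ⊗ r(s(k) ⊗ s(m), s(k ⊗ p)) ⊗ t(r(k ⊗ p, m), r(k ⊗ p, s(q)), k ⊗ m ⊗ p ⊗ q), r(r(k ⊗ m ⊗ q, k ⊗ m ⊗ p) ⊗ t(k ⊗ m, s(k), m ⊗ p), s(p ⊗ q)), p)
Right:  t(r(r(m, (q ⊗ k) ⊗ p), m ⊗ (r(p, q) ⊗ p)) ⊗ (t(r(k ⊗ p ⊗ p, m), r(p ⊗ k, s(q)), m ⊗ p ⊗ (k ⊗ q)) ⊗ r(s(k) ⊗ s(m), s(p ⊗ k))), r(t(m ⊗ k, s(k), m ⊗ p) ⊗ r(q ⊗ k ⊗ s(p ⊗ q), p ⊗ m ⊗ k), m), p) ⊗ m ⊗ k
  Inside:  t(r(r(m, (q ⊗ k) ⊗ p), m ⊗ (r(p, q) ⊗ p)) ⊗ (t(r(k ⊗ p ⊗ p, m), r(p ⊗ k, s(q)), m ⊗ p ⊗ (k ⊗ q)) ⊗ r(s(k) ⊗ s(m), s(p ⊗ k))), r(t(m ⊗ k, s(k), m ⊗ p) ⊗ r(q ⊗ k ⊗ s(p ⊗ q), p ⊗ m ⊗ k), m), p)  →  t(r(r(m, k ⊗ p ⊗ q), m ⊗ p ⊗ r(p, q)) ⊗ r(s(k) ⊗ s(m), s(k ⊗ p)) ⊗ t(r(k ⊗ p, m), r(k ⊗ p, s(q)), k ⊗ m ⊗ p ⊗ q), r(r(k ⊗ q ⊗ s(p ⊗ q), k ⊗ m ⊗ p) ⊗ t(k ⊗ m, s(k), m ⊗ p), m), p)
  Sort:  k ⊗ m ⊗ t(r(r(m, k ⊗ p ⊗ q), m ⊗ p ⊗ r(p, q)) ⊗ r(s(k) ⊗ s(m), s(k ⊗ p)) ⊗ t(r(k ⊗ p, m), r(k ⊗ p, s(q)), k ⊗ m ⊗ p ⊗ q), r(r(k ⊗ q ⊗ s(p ⊗ q), k ⊗ m ⊗ p) ⊗ t(k ⊗ m, s(k), m ⊗ p), m), p)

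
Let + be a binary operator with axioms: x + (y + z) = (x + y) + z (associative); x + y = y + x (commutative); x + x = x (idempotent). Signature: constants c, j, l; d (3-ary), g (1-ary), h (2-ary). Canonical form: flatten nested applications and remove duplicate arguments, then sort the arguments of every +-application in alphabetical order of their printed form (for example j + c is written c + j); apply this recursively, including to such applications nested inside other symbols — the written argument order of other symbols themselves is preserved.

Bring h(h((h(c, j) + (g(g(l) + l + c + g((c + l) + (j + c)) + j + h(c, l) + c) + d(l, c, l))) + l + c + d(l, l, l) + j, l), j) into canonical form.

Answer: h(h(c + d(l, c, l) + d(l, l, l) + g(c + g(c + j + l) + g(l) + h(c, l) + j + l) + h(c, j) + j + l, l), j)

Derivation:
Descend into:  (h(c, j) + (g(g(l) + l + c + g((c + l) + (j + c)) + j + h(c, l) + c) + d(l, c, l))) + l + c + d(l, l, l) + j
Merge nested applications:  h(c, j) + g(g(l) + l + c + g((c + l) + (j + c)) + j + h(c, l) + c) + d(l, c, l) + l + c + d(l, l, l) + j
Canonicalize subterm:  g(g(l) + l + c + g((c + l) + (j + c)) + j + h(c, l) + c)  →  g(c + g(c + j + l) + g(l) + h(c, l) + j + l)
Sort arguments:  c + d(l, c, l) + d(l, l, l) + g(c + g(c + j + l) + g(l) + h(c, l) + j + l) + h(c, j) + j + l
Put back:  h(h(c + d(l, c, l) + d(l, l, l) + g(c + g(c + j + l) + g(l) + h(c, l) + j + l) + h(c, j) + j + l, l), j)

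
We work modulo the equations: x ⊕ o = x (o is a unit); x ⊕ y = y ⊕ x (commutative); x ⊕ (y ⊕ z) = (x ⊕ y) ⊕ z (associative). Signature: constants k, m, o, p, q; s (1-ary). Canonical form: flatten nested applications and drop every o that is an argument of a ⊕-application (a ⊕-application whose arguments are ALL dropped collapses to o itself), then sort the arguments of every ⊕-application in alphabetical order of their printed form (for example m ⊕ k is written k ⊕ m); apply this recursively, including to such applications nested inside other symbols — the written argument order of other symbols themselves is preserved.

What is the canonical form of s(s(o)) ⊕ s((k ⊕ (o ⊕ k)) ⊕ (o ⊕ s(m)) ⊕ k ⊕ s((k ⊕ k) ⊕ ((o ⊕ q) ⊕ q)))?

Answer: s(k ⊕ k ⊕ k ⊕ s(k ⊕ k ⊕ q ⊕ q) ⊕ s(m)) ⊕ s(s(o))

Derivation:
Canonicalize subterm:  s((k ⊕ (o ⊕ k)) ⊕ (o ⊕ s(m)) ⊕ k ⊕ s((k ⊕ k) ⊕ ((o ⊕ q) ⊕ q)))  →  s(k ⊕ k ⊕ k ⊕ s(k ⊕ k ⊕ q ⊕ q) ⊕ s(m))
Sort:  s(k ⊕ k ⊕ k ⊕ s(k ⊕ k ⊕ q ⊕ q) ⊕ s(m)) ⊕ s(s(o))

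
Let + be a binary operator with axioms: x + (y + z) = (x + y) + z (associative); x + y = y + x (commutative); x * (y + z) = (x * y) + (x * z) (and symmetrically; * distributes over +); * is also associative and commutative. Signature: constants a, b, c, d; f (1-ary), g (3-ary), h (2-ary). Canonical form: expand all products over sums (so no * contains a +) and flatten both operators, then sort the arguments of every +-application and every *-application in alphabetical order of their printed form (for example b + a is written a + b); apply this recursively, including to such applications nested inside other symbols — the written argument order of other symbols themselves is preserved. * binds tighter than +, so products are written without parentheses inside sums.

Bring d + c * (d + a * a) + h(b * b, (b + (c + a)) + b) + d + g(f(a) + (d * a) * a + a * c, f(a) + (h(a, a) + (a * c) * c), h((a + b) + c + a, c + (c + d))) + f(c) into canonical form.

Answer: a * a * c + c * d + d + d + f(c) + g(a * a * d + a * c + f(a), a * c * c + f(a) + h(a, a), h(a + a + b + c, c + c + d)) + h(b * b, a + b + b + c)

Derivation:
Distribute:  d + c * d + a * a * c + h(b * b, a + b + b + c) + d + g(a * a * d + a * c + f(a), a * c * c + f(a) + h(a, a), h(a + a + b + c, c + c + d)) + f(c)
Sort arguments:  a * a * c + c * d + d + d + f(c) + g(a * a * d + a * c + f(a), a * c * c + f(a) + h(a, a), h(a + a + b + c, c + c + d)) + h(b * b, a + b + b + c)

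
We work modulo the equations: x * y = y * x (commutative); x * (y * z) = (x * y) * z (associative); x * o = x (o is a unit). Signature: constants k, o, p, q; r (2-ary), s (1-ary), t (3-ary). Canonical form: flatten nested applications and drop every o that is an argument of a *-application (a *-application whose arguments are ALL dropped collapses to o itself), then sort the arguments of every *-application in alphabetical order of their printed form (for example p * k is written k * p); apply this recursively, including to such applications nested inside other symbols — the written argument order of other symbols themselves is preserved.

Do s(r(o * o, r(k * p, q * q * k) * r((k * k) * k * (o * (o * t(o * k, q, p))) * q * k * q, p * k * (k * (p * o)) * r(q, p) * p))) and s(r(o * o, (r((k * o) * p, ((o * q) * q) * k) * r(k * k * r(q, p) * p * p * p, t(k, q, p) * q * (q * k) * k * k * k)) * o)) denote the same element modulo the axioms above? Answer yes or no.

Left:  s(r(o * o, r(k * p, q * q * k) * r((k * k) * k * (o * (o * t(o * k, q, p))) * q * k * q, p * k * (k * (p * o)) * r(q, p) * p)))
  Descend into:  r(k * p, q * q * k) * r((k * k) * k * (o * (o * t(o * k, q, p))) * q * k * q, p * k * (k * (p * o)) * r(q, p) * p)
  Inside:  r(k * p, q * q * k)  →  r(k * p, k * q * q)
  Inside:  r((k * k) * k * (o * (o * t(o * k, q, p))) * q * k * q, p * k * (k * (p * o)) * r(q, p) * p)  →  r(k * k * k * k * q * q * t(k, q, p), k * k * p * p * p * r(q, p))
  Sort:  r(k * k * k * k * q * q * t(k, q, p), k * k * p * p * p * r(q, p)) * r(k * p, k * q * q)
  Reassemble:  s(r(o, r(k * k * k * k * q * q * t(k, q, p), k * k * p * p * p * r(q, p)) * r(k * p, k * q * q)))
Right:  s(r(o * o, (r((k * o) * p, ((o * q) * q) * k) * r(k * k * r(q, p) * p * p * p, t(k, q, p) * q * (q * k) * k * k * k)) * o))
  Focus inside:  (r((k * o) * p, ((o * q) * q) * k) * r(k * k * r(q, p) * p * p * p, t(k, q, p) * q * (q * k) * k * k * k)) * o
  Un-nest:  r((k * o) * p, ((o * q) * q) * k) * r(k * k * r(q, p) * p * p * p, t(k, q, p) * q * (q * k) * k * k * k) * o
  Canonicalize subterm:  r((k * o) * p, ((o * q) * q) * k)  →  r(k * p, k * q * q)
  Inside:  r(k * k * r(q, p) * p * p * p, t(k, q, p) * q * (q * k) * k * k * k)  →  r(k * k * p * p * p * r(q, p), k * k * k * k * q * q * t(k, q, p))
  Units out:  drop o
  Order the arguments:  r(k * k * p * p * p * r(q, p), k * k * k * k * q * q * t(k, q, p)) * r(k * p, k * q * q)
  Reassemble:  s(r(o, r(k * k * p * p * p * r(q, p), k * k * k * k * q * q * t(k, q, p)) * r(k * p, k * q * q)))

Answer: no — s(r(o, r(k * k * k * k * q * q * t(k, q, p), k * k * p * p * p * r(q, p)) * r(k * p, k * q * q))) vs s(r(o, r(k * k * p * p * p * r(q, p), k * k * k * k * q * q * t(k, q, p)) * r(k * p, k * q * q)))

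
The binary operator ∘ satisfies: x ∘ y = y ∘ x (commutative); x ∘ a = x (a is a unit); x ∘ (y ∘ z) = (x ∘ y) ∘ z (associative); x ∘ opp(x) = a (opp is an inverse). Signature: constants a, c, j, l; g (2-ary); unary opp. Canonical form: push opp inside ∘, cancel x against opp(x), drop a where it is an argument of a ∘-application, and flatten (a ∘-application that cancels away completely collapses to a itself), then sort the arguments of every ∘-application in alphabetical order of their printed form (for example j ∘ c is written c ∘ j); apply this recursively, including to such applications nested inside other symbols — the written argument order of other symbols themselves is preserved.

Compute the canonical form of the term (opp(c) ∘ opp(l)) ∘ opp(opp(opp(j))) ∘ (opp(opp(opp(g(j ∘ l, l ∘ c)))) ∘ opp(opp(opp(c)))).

Answer: opp(c) ∘ opp(c) ∘ opp(g(j ∘ l, c ∘ l)) ∘ opp(j) ∘ opp(l)

Derivation:
Push opp inside:  distribute opp over ∘ and collapse double opp
Collect terms:  opp(c) ∘ opp(c) ∘ opp(l) ∘ opp(j) ∘ opp(g(j ∘ l, c ∘ l))
Sort arguments:  opp(c) ∘ opp(c) ∘ opp(g(j ∘ l, c ∘ l)) ∘ opp(j) ∘ opp(l)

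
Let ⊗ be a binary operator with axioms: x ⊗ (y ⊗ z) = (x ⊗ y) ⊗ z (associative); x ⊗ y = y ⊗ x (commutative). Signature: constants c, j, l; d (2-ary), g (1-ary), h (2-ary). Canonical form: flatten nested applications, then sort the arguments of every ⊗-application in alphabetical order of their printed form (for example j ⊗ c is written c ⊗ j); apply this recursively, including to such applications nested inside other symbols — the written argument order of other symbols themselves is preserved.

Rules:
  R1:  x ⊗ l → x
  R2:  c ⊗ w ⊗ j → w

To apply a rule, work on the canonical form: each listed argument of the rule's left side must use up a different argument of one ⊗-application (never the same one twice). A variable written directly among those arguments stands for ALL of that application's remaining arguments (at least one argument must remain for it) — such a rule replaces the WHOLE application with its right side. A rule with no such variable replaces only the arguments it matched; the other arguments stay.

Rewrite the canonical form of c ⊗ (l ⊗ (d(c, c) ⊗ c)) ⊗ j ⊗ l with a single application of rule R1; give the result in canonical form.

Answer: c ⊗ c ⊗ d(c, c) ⊗ j ⊗ l

Derivation:
Canonical form:  c ⊗ c ⊗ d(c, c) ⊗ j ⊗ l ⊗ l
Apply R1:  consuming l;  x := c ⊗ c ⊗ d(c, c) ⊗ j ⊗ l
Every leftover argument binds to the variable; the entire application is replaced.
Result:  c ⊗ c ⊗ d(c, c) ⊗ j ⊗ l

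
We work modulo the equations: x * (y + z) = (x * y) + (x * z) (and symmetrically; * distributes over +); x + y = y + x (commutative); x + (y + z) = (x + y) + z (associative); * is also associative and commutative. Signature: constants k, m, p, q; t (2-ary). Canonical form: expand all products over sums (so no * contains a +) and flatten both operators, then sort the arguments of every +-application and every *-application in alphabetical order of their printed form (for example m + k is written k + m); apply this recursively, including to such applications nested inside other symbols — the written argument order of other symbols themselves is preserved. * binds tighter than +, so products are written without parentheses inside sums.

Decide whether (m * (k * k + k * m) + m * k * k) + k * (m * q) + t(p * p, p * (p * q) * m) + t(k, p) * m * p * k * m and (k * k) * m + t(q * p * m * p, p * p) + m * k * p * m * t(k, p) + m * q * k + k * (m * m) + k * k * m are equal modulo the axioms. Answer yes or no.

Answer: no — k * k * m + k * k * m + k * m * m + k * m * m * p * t(k, p) + k * m * q + t(p * p, m * p * p * q) vs k * k * m + k * k * m + k * m * m + k * m * m * p * t(k, p) + k * m * q + t(m * p * p * q, p * p)

Derivation:
Left:  (m * (k * k + k * m) + m * k * k) + k * (m * q) + t(p * p, p * (p * q) * m) + t(k, p) * m * p * k * m
  Distribute:  k * k * m + k * m * m + k * k * m + k * m * q + t(p * p, m * p * p * q) + k * m * m * p * t(k, p)
  Order the arguments:  k * k * m + k * k * m + k * m * m + k * m * m * p * t(k, p) + k * m * q + t(p * p, m * p * p * q)
Right:  (k * k) * m + t(q * p * m * p, p * p) + m * k * p * m * t(k, p) + m * q * k + k * (m * m) + k * k * m
  Flatten:  k * k * m + t(m * p * p * q, p * p) + k * m * m * p * t(k, p) + k * m * q + k * m * m + k * k * m
  Sort:  k * k * m + k * k * m + k * m * m + k * m * m * p * t(k, p) + k * m * q + t(m * p * p * q, p * p)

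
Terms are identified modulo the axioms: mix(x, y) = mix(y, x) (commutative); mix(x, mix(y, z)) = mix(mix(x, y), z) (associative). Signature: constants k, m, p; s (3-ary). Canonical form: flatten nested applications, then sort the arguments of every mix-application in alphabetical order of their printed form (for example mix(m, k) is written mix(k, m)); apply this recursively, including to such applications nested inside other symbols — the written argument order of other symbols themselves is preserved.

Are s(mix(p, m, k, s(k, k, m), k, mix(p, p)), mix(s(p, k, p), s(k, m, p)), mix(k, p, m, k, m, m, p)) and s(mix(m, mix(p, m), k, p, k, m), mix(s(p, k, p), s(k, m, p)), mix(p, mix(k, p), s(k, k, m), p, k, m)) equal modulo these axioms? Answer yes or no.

Answer: no — s(mix(k, k, m, p, p, p, s(k, k, m)), mix(s(k, m, p), s(p, k, p)), mix(k, k, m, m, m, p, p)) vs s(mix(k, k, m, m, m, p, p), mix(s(k, m, p), s(p, k, p)), mix(k, k, m, p, p, p, s(k, k, m)))

Derivation:
Left:  s(mix(p, m, k, s(k, k, m), k, mix(p, p)), mix(s(p, k, p), s(k, m, p)), mix(k, p, m, k, m, m, p))
  Descend into:  mix(p, m, k, s(k, k, m), k, mix(p, p))
  Merge nested applications:  mix(p, m, k, s(k, k, m), k, p, p)
  Order the arguments:  mix(k, k, m, p, p, p, s(k, k, m))
  Put back:  s(mix(k, k, m, p, p, p, s(k, k, m)), mix(s(k, m, p), s(p, k, p)), mix(k, k, m, m, m, p, p))
Right:  s(mix(m, mix(p, m), k, p, k, m), mix(s(p, k, p), s(k, m, p)), mix(p, mix(k, p), s(k, k, m), p, k, m))
  Work inside:  mix(p, mix(k, p), s(k, k, m), p, k, m)
  Merge nested applications:  mix(p, k, p, s(k, k, m), p, k, m)
  Order the arguments:  mix(k, k, m, p, p, p, s(k, k, m))
  Rebuild:  s(mix(k, k, m, m, m, p, p), mix(s(k, m, p), s(p, k, p)), mix(k, k, m, p, p, p, s(k, k, m)))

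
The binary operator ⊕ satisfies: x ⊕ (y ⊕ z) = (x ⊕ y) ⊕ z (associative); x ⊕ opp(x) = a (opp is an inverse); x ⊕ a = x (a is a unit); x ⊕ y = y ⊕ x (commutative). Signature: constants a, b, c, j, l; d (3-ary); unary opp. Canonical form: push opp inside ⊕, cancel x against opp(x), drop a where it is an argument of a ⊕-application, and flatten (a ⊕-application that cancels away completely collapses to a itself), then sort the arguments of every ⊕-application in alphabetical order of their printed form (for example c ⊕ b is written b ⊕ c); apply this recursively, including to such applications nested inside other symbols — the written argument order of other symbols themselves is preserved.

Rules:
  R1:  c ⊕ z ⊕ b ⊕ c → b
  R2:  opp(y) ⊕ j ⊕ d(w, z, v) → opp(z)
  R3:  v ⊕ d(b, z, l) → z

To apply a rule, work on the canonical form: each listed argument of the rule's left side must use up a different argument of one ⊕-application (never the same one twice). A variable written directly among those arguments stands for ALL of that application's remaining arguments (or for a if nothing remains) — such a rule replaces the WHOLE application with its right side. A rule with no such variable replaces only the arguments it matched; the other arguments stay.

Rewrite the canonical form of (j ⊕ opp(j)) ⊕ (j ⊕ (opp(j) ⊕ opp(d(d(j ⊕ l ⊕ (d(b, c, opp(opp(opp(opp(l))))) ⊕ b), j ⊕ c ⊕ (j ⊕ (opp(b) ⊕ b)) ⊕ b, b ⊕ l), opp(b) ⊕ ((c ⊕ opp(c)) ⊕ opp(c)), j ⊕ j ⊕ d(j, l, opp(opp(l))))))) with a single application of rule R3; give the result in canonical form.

Answer: opp(d(d(c, b ⊕ c ⊕ j ⊕ j, b ⊕ l), opp(b) ⊕ opp(c), d(j, l, l) ⊕ j ⊕ j))

Derivation:
Canonical form:  opp(d(d(b ⊕ d(b, c, l) ⊕ j ⊕ l, b ⊕ c ⊕ j ⊕ j, b ⊕ l), opp(b) ⊕ opp(c), d(j, l, l) ⊕ j ⊕ j))
Match R3:  consume d(b, c, l);  v := b ⊕ j ⊕ l, z := c
The extension variable absorbs all remaining arguments, so the whole application is rewritten.
Result:  opp(d(d(c, b ⊕ c ⊕ j ⊕ j, b ⊕ l), opp(b) ⊕ opp(c), d(j, l, l) ⊕ j ⊕ j))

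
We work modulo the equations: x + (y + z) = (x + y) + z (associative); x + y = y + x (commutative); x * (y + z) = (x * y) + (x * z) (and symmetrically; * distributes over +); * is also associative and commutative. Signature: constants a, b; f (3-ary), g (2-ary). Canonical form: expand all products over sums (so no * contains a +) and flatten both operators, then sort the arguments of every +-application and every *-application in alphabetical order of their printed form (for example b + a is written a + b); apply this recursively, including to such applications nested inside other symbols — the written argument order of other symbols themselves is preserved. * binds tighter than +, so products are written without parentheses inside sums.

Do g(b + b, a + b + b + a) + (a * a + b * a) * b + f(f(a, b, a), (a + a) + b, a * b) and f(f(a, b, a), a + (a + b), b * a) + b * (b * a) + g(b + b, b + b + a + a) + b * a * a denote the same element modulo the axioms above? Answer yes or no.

Answer: yes — both canonical forms are a * a * b + a * b * b + f(f(a, b, a), a + a + b, a * b) + g(b + b, a + a + b + b)

Derivation:
Left:  g(b + b, a + b + b + a) + (a * a + b * a) * b + f(f(a, b, a), (a + a) + b, a * b)
  Expand:  g(b + b, a + a + b + b) + a * a * b + a * b * b + f(f(a, b, a), a + a + b, a * b)
  Order the arguments:  a * a * b + a * b * b + f(f(a, b, a), a + a + b, a * b) + g(b + b, a + a + b + b)
Right:  f(f(a, b, a), a + (a + b), b * a) + b * (b * a) + g(b + b, b + b + a + a) + b * a * a
  Flatten:  f(f(a, b, a), a + a + b, a * b) + a * b * b + g(b + b, a + a + b + b) + a * a * b
  Sort:  a * a * b + a * b * b + f(f(a, b, a), a + a + b, a * b) + g(b + b, a + a + b + b)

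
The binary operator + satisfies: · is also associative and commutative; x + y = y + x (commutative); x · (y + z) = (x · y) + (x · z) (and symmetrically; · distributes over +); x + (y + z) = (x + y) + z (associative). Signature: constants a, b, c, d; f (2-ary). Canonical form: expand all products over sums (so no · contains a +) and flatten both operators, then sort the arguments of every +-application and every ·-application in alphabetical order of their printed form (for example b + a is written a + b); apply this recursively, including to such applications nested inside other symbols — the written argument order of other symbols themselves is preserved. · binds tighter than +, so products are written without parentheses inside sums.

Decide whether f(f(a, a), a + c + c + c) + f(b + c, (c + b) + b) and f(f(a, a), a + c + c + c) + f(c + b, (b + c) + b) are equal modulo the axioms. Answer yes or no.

Answer: yes — both canonical forms are f(b + c, b + b + c) + f(f(a, a), a + c + c + c)

Derivation:
Left:  f(f(a, a), a + c + c + c) + f(b + c, (c + b) + b)
  Merge nested applications:  f(f(a, a), a + c + c + c) + f(b + c, b + b + c)
  Sort:  f(b + c, b + b + c) + f(f(a, a), a + c + c + c)
Right:  f(f(a, a), a + c + c + c) + f(c + b, (b + c) + b)
  Flatten:  f(f(a, a), a + c + c + c) + f(b + c, b + b + c)
  Order the arguments:  f(b + c, b + b + c) + f(f(a, a), a + c + c + c)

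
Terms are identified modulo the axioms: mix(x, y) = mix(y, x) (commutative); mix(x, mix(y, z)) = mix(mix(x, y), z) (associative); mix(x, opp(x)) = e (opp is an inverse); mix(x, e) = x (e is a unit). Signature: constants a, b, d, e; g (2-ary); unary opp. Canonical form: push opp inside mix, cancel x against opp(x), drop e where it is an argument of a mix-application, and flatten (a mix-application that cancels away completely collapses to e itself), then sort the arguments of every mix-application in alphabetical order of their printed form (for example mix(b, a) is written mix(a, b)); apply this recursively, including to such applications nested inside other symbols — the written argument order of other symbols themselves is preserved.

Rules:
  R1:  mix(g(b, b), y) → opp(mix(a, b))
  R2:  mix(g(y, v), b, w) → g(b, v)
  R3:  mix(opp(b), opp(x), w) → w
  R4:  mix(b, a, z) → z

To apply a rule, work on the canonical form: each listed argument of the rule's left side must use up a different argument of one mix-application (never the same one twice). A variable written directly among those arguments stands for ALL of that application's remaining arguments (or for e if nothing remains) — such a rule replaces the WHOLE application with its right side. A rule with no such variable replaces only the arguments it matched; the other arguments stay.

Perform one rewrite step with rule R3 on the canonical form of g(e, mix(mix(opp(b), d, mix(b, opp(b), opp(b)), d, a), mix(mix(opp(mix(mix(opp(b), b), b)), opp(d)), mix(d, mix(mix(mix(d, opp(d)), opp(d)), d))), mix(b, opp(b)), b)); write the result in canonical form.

Canonical form:  g(e, mix(a, d, d, opp(b), opp(b)))
R3 matches:  uses opp(b), opp(b);  w := mix(a, d, d), x := b
The extension variable absorbs all remaining arguments, so the whole application is rewritten.
Result:  g(e, mix(a, d, d))

Answer: g(e, mix(a, d, d))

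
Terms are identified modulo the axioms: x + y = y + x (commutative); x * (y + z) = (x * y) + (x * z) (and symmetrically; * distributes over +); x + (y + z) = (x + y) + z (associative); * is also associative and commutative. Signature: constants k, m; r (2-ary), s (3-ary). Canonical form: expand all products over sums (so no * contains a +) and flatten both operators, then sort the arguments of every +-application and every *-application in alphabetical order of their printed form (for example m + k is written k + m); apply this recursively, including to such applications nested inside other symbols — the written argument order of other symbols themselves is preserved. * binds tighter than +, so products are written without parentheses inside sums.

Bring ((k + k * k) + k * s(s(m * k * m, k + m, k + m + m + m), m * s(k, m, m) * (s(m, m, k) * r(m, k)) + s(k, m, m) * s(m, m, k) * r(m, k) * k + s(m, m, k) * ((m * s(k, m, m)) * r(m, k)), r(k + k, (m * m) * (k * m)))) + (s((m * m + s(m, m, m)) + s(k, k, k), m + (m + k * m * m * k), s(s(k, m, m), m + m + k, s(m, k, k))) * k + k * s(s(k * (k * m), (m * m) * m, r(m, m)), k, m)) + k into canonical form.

Flatten:  k + k * k + k * s(s(k * m * m, k + m, k + m + m + m), k * r(m, k) * s(k, m, m) * s(m, m, k) + m * r(m, k) * s(k, m, m) * s(m, m, k) + m * r(m, k) * s(k, m, m) * s(m, m, k), r(k + k, k * m * m * m)) + k * s(m * m + s(k, k, k) + s(m, m, m), k * k * m * m + m + m, s(s(k, m, m), k + m + m, s(m, k, k))) + k * s(s(k * k * m, m * m * m, r(m, m)), k, m) + k
Order the arguments:  k + k + k * k + k * s(m * m + s(k, k, k) + s(m, m, m), k * k * m * m + m + m, s(s(k, m, m), k + m + m, s(m, k, k))) + k * s(s(k * k * m, m * m * m, r(m, m)), k, m) + k * s(s(k * m * m, k + m, k + m + m + m), k * r(m, k) * s(k, m, m) * s(m, m, k) + m * r(m, k) * s(k, m, m) * s(m, m, k) + m * r(m, k) * s(k, m, m) * s(m, m, k), r(k + k, k * m * m * m))

Answer: k + k + k * k + k * s(m * m + s(k, k, k) + s(m, m, m), k * k * m * m + m + m, s(s(k, m, m), k + m + m, s(m, k, k))) + k * s(s(k * k * m, m * m * m, r(m, m)), k, m) + k * s(s(k * m * m, k + m, k + m + m + m), k * r(m, k) * s(k, m, m) * s(m, m, k) + m * r(m, k) * s(k, m, m) * s(m, m, k) + m * r(m, k) * s(k, m, m) * s(m, m, k), r(k + k, k * m * m * m))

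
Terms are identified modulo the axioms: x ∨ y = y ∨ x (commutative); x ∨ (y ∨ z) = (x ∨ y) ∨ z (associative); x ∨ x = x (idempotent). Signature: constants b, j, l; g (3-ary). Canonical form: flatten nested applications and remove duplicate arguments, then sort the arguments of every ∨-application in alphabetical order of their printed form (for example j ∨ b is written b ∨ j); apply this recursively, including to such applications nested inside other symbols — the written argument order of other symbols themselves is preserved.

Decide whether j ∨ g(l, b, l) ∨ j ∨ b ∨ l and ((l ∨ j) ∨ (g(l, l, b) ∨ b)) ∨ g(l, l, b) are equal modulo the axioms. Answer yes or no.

Answer: no — b ∨ g(l, b, l) ∨ j ∨ l vs b ∨ g(l, l, b) ∨ j ∨ l

Derivation:
Left:  j ∨ g(l, b, l) ∨ j ∨ b ∨ l
  Deduplicate:  drop duplicate j
  Sort:  b ∨ g(l, b, l) ∨ j ∨ l
Right:  ((l ∨ j) ∨ (g(l, l, b) ∨ b)) ∨ g(l, l, b)
  Flatten:  l ∨ j ∨ g(l, l, b) ∨ b ∨ g(l, l, b)
  Drop duplicates:  drop duplicate g(l, l, b)
  Order the arguments:  b ∨ g(l, l, b) ∨ j ∨ l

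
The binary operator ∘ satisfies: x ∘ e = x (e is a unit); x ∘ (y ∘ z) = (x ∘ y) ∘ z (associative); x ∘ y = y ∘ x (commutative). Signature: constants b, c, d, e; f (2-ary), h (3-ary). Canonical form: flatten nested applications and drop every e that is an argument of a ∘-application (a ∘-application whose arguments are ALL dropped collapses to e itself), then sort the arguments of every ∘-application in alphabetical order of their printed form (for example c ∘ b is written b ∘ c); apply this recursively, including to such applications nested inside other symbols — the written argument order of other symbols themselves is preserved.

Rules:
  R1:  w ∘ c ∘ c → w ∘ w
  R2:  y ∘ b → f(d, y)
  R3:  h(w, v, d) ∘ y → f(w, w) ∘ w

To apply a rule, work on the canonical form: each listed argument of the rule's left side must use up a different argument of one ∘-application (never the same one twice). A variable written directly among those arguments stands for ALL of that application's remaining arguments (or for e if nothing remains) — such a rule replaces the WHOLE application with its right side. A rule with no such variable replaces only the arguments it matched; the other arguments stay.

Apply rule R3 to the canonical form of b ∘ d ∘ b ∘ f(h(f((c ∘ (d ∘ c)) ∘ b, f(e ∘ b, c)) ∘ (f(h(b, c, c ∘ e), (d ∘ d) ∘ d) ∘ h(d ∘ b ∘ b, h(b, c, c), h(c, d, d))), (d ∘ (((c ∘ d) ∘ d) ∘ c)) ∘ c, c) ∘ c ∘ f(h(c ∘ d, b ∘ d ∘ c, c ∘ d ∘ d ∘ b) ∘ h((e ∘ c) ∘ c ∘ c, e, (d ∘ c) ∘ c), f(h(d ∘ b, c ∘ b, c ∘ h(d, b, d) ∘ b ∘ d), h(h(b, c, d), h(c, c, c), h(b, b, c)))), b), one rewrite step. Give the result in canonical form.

Canonical form:  b ∘ b ∘ d ∘ f(c ∘ f(h(c ∘ c ∘ c, e, c ∘ c ∘ d) ∘ h(c ∘ d, b ∘ c ∘ d, b ∘ c ∘ d ∘ d), f(h(b ∘ d, b ∘ c, b ∘ c ∘ d ∘ h(d, b, d)), h(h(b, c, d), h(c, c, c), h(b, b, c)))) ∘ h(f(b ∘ c ∘ c ∘ d, f(b, c)) ∘ f(h(b, c, c), d ∘ d ∘ d) ∘ h(b ∘ b ∘ d, h(b, c, c), h(c, d, d)), c ∘ c ∘ c ∘ d ∘ d ∘ d, c), b)
R3 matches:  uses h(d, b, d);  v := b, w := d, y := b ∘ c ∘ d
The variable takes the whole remainder — replace the entire application.
Result:  b ∘ b ∘ d ∘ f(c ∘ f(h(c ∘ c ∘ c, e, c ∘ c ∘ d) ∘ h(c ∘ d, b ∘ c ∘ d, b ∘ c ∘ d ∘ d), f(h(b ∘ d, b ∘ c, d ∘ f(d, d)), h(h(b, c, d), h(c, c, c), h(b, b, c)))) ∘ h(f(b ∘ c ∘ c ∘ d, f(b, c)) ∘ f(h(b, c, c), d ∘ d ∘ d) ∘ h(b ∘ b ∘ d, h(b, c, c), h(c, d, d)), c ∘ c ∘ c ∘ d ∘ d ∘ d, c), b)

Answer: b ∘ b ∘ d ∘ f(c ∘ f(h(c ∘ c ∘ c, e, c ∘ c ∘ d) ∘ h(c ∘ d, b ∘ c ∘ d, b ∘ c ∘ d ∘ d), f(h(b ∘ d, b ∘ c, d ∘ f(d, d)), h(h(b, c, d), h(c, c, c), h(b, b, c)))) ∘ h(f(b ∘ c ∘ c ∘ d, f(b, c)) ∘ f(h(b, c, c), d ∘ d ∘ d) ∘ h(b ∘ b ∘ d, h(b, c, c), h(c, d, d)), c ∘ c ∘ c ∘ d ∘ d ∘ d, c), b)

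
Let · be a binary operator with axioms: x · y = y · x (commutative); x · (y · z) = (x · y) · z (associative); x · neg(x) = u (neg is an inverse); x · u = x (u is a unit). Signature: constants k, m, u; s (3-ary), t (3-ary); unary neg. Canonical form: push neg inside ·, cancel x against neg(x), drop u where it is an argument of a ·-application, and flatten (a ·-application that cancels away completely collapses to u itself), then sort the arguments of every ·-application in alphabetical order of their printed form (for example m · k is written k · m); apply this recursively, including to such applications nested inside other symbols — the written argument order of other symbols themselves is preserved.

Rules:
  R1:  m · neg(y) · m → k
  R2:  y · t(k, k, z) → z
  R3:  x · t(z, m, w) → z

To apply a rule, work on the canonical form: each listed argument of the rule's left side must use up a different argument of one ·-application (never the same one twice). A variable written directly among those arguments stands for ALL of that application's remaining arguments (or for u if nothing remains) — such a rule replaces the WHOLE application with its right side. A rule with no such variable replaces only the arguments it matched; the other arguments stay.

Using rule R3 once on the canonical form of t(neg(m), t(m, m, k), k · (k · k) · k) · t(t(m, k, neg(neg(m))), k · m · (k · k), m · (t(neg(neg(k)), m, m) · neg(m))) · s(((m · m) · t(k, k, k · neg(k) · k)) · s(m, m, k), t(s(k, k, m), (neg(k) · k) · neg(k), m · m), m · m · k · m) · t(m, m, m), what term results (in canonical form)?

Answer: m

Derivation:
Canonical form:  s(m · m · s(m, m, k) · t(k, k, k), t(s(k, k, m), neg(k), m · m), k · m · m · m) · t(m, m, m) · t(neg(m), t(m, m, k), k · k · k · k) · t(t(m, k, m), k · k · k · m, t(k, m, m))
Apply R3:  consuming t(m, m, m);  w := m, x := s(m · m · s(m, m, k) · t(k, k, k), t(s(k, k, m), neg(k), m · m), k · m · m · m) · t(neg(m), t(m, m, k), k · k · k · k) · t(t(m, k, m), k · k · k · m, t(k, m, m)), z := m
The extension variable absorbs all remaining arguments, so the whole application is rewritten.
Giving:  m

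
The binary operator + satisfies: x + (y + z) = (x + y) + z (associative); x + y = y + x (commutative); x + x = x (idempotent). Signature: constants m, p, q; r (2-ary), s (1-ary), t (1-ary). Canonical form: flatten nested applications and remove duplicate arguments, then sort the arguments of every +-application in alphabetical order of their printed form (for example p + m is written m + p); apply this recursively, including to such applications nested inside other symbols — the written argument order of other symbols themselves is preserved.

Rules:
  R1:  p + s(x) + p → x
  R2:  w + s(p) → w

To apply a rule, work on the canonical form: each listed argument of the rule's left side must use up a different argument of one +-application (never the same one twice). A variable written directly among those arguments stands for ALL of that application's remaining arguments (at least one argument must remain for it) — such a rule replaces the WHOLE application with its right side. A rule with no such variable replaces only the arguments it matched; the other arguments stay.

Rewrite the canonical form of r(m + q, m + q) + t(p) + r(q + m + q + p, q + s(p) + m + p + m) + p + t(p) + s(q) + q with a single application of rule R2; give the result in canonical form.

Answer: p + q + r(m + p + q, m + p + q) + r(m + q, m + q) + s(q) + t(p)

Derivation:
Canonical form:  p + q + r(m + p + q, m + p + q + s(p)) + r(m + q, m + q) + s(q) + t(p)
Apply R2:  consuming s(p);  w := m + p + q
The variable takes the whole remainder — replace the entire application.
New term:  p + q + r(m + p + q, m + p + q) + r(m + q, m + q) + s(q) + t(p)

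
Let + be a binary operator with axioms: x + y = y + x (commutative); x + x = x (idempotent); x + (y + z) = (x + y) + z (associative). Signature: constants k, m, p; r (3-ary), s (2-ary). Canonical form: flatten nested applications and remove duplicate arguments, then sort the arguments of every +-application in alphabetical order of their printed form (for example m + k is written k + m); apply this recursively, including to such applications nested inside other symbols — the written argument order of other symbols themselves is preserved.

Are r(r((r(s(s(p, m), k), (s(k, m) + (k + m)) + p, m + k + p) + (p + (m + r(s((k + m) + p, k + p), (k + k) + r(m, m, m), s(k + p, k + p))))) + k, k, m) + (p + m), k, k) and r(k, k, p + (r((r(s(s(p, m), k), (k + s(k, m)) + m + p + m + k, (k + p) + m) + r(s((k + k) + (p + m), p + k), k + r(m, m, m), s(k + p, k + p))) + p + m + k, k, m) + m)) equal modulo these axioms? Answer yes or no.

Answer: no — r(m + p + r(k + m + p + r(s(k + m + p, k + p), k + r(m, m, m), s(k + p, k + p)) + r(s(s(p, m), k), k + m + p + s(k, m), k + m + p), k, m), k, k) vs r(k, k, m + p + r(k + m + p + r(s(k + m + p, k + p), k + r(m, m, m), s(k + p, k + p)) + r(s(s(p, m), k), k + m + p + s(k, m), k + m + p), k, m))

Derivation:
Left:  r(r((r(s(s(p, m), k), (s(k, m) + (k + m)) + p, m + k + p) + (p + (m + r(s((k + m) + p, k + p), (k + k) + r(m, m, m), s(k + p, k + p))))) + k, k, m) + (p + m), k, k)
  Descend into:  r((r(s(s(p, m), k), (s(k, m) + (k + m)) + p, m + k + p) + (p + (m + r(s((k + m) + p, k + p), (k + k) + r(m, m, m), s(k + p, k + p))))) + k, k, m) + (p + m)
  Flatten:  r((r(s(s(p, m), k), (s(k, m) + (k + m)) + p, m + k + p) + (p + (m + r(s((k + m) + p, k + p), (k + k) + r(m, m, m), s(k + p, k + p))))) + k, k, m) + p + m
  Simplify inside:  r((r(s(s(p, m), k), (s(k, m) + (k + m)) + p, m + k + p) + (p + (m + r(s((k + m) + p, k + p), (k + k) + r(m, m, m), s(k + p, k + p))))) + k, k, m)  →  r(k + m + p + r(s(k + m + p, k + p), k + r(m, m, m), s(k + p, k + p)) + r(s(s(p, m), k), k + m + p + s(k, m), k + m + p), k, m)
  Order the arguments:  m + p + r(k + m + p + r(s(k + m + p, k + p), k + r(m, m, m), s(k + p, k + p)) + r(s(s(p, m), k), k + m + p + s(k, m), k + m + p), k, m)
  Rebuild:  r(m + p + r(k + m + p + r(s(k + m + p, k + p), k + r(m, m, m), s(k + p, k + p)) + r(s(s(p, m), k), k + m + p + s(k, m), k + m + p), k, m), k, k)
Right:  r(k, k, p + (r((r(s(s(p, m), k), (k + s(k, m)) + m + p + m + k, (k + p) + m) + r(s((k + k) + (p + m), p + k), k + r(m, m, m), s(k + p, k + p))) + p + m + k, k, m) + m))
  Work inside:  p + (r((r(s(s(p, m), k), (k + s(k, m)) + m + p + m + k, (k + p) + m) + r(s((k + k) + (p + m), p + k), k + r(m, m, m), s(k + p, k + p))) + p + m + k, k, m) + m)
  Flatten:  p + r((r(s(s(p, m), k), (k + s(k, m)) + m + p + m + k, (k + p) + m) + r(s((k + k) + (p + m), p + k), k + r(m, m, m), s(k + p, k + p))) + p + m + k, k, m) + m
  Simplify inside:  r((r(s(s(p, m), k), (k + s(k, m)) + m + p + m + k, (k + p) + m) + r(s((k + k) + (p + m), p + k), k + r(m, m, m), s(k + p, k + p))) + p + m + k, k, m)  →  r(k + m + p + r(s(k + m + p, k + p), k + r(m, m, m), s(k + p, k + p)) + r(s(s(p, m), k), k + m + p + s(k, m), k + m + p), k, m)
  Sort arguments:  m + p + r(k + m + p + r(s(k + m + p, k + p), k + r(m, m, m), s(k + p, k + p)) + r(s(s(p, m), k), k + m + p + s(k, m), k + m + p), k, m)
  Put back:  r(k, k, m + p + r(k + m + p + r(s(k + m + p, k + p), k + r(m, m, m), s(k + p, k + p)) + r(s(s(p, m), k), k + m + p + s(k, m), k + m + p), k, m))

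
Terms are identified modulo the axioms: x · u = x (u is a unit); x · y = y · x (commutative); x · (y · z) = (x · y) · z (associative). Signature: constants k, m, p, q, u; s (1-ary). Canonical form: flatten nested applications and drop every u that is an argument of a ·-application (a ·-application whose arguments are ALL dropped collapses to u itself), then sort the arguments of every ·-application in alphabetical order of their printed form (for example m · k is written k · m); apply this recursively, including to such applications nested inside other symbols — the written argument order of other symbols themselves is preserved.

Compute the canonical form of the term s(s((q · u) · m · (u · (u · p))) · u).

Descend into:  s((q · u) · m · (u · (u · p))) · u
Canonicalize subterm:  s((q · u) · m · (u · (u · p)))  →  s(m · p · q)
Unit:  drop u
Sort:  s(m · p · q)
Reassemble:  s(s(m · p · q))

Answer: s(s(m · p · q))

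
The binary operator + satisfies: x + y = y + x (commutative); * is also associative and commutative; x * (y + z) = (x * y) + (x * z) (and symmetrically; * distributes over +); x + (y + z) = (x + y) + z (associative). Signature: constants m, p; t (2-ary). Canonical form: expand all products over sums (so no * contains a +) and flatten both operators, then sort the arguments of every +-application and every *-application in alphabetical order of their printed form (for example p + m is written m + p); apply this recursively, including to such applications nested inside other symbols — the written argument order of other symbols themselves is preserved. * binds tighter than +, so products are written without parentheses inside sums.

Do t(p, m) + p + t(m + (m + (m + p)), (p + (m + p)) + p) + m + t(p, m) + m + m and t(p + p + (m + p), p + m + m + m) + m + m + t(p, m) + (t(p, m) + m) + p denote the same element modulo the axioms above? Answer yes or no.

Left:  t(p, m) + p + t(m + (m + (m + p)), (p + (m + p)) + p) + m + t(p, m) + m + m
  Merge nested applications:  t(p, m) + p + t(m + m + m + p, m + p + p + p) + m + t(p, m) + m + m
  Order the arguments:  m + m + m + p + t(m + m + m + p, m + p + p + p) + t(p, m) + t(p, m)
Right:  t(p + p + (m + p), p + m + m + m) + m + m + t(p, m) + (t(p, m) + m) + p
  Merge nested applications:  t(m + p + p + p, m + m + m + p) + m + m + t(p, m) + t(p, m) + m + p
  Order the arguments:  m + m + m + p + t(m + p + p + p, m + m + m + p) + t(p, m) + t(p, m)

Answer: no — m + m + m + p + t(m + m + m + p, m + p + p + p) + t(p, m) + t(p, m) vs m + m + m + p + t(m + p + p + p, m + m + m + p) + t(p, m) + t(p, m)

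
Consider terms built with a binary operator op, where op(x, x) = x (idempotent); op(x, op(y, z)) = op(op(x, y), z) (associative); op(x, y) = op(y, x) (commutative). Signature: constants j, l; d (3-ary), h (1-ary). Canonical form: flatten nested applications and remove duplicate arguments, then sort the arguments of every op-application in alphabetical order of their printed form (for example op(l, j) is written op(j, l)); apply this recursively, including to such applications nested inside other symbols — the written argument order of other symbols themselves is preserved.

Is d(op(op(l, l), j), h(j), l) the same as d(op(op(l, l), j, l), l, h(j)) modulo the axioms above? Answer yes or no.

Answer: no — d(op(j, l), h(j), l) vs d(op(j, l), l, h(j))

Derivation:
Left:  d(op(op(l, l), j), h(j), l)
  Work inside:  op(op(l, l), j)
  Un-nest:  op(l, l, j)
  Idempotence:  drop duplicate l
  Sort:  op(j, l)
  Reassemble:  d(op(j, l), h(j), l)
Right:  d(op(op(l, l), j, l), l, h(j))
  Descend into:  op(op(l, l), j, l)
  Merge nested applications:  op(l, l, j, l)
  Drop duplicates:  drop duplicate l, l
  Sort:  op(j, l)
  Put back:  d(op(j, l), l, h(j))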